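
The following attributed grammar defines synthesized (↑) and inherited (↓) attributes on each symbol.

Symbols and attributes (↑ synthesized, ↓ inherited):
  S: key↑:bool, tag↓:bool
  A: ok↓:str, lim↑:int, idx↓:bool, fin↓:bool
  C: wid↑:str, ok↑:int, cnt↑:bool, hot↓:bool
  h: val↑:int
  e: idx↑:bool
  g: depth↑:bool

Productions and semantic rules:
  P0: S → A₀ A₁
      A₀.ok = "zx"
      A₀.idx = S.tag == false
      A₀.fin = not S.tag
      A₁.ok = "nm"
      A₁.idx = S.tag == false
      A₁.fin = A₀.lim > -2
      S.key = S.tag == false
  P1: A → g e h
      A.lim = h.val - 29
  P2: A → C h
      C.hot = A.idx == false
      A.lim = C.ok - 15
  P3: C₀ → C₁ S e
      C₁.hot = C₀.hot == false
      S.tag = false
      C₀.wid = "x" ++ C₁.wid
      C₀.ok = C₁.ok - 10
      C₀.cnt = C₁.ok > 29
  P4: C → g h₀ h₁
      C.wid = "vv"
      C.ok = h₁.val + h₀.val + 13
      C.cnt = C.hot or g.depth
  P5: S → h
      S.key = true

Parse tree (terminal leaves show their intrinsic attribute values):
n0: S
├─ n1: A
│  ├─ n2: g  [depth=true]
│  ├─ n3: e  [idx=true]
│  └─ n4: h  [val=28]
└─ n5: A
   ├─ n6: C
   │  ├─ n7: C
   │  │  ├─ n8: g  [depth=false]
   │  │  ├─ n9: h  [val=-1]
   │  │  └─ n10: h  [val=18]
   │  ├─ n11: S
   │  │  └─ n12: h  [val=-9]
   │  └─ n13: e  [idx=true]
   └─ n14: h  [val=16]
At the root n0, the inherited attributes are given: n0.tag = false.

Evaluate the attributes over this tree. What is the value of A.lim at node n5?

5

1. n0.tag = false  [given at root]
2. n1.ok = "zx"  ["zx"]
3. n1.idx = true  [S.tag == false]
4. n1.fin = true  [not S.tag]
5. n2.depth = true  [terminal]
6. n3.idx = true  [terminal]
7. n4.val = 28  [terminal]
8. n1.lim = -1  [h.val - 29]
9. n5.ok = "nm"  ["nm"]
10. n5.idx = true  [S.tag == false]
11. n5.fin = true  [A₀.lim > -2]
12. n6.hot = false  [A.idx == false]
13. n7.hot = true  [C₀.hot == false]
14. n8.depth = false  [terminal]
15. n9.val = -1  [terminal]
16. n10.val = 18  [terminal]
17. n7.wid = "vv"  ["vv"]
18. n7.ok = 30  [h₁.val + h₀.val + 13]
19. n7.cnt = true  [C.hot or g.depth]
20. n11.tag = false  [false]
21. n12.val = -9  [terminal]
22. n11.key = true  [true]
23. n13.idx = true  [terminal]
24. n6.wid = "xvv"  ["x" ++ C₁.wid]
25. n6.ok = 20  [C₁.ok - 10]
26. n6.cnt = true  [C₁.ok > 29]
27. n14.val = 16  [terminal]
28. n5.lim = 5  [C.ok - 15]
29. n0.key = true  [S.tag == false]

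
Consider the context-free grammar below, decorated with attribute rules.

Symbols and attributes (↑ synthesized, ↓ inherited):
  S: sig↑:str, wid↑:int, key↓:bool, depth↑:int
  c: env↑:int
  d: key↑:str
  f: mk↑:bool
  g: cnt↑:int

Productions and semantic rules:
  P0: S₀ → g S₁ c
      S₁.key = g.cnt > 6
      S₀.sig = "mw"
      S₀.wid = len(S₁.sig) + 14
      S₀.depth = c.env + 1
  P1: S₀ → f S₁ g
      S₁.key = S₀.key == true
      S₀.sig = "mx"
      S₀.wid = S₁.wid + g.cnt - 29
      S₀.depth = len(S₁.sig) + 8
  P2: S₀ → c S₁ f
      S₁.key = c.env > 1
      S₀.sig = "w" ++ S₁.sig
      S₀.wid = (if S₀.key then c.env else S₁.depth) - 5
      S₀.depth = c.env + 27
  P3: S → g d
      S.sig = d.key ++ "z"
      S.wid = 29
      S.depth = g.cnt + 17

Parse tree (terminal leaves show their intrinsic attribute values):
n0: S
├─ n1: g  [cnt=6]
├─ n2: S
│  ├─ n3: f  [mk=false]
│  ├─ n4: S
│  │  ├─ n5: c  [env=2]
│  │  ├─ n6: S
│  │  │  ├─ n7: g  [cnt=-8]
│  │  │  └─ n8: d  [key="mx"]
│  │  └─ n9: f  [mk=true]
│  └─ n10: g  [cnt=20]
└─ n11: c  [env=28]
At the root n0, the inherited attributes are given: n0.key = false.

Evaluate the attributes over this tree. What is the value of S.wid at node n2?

-5

1. n0.key = false  [given at root]
2. n1.cnt = 6  [terminal]
3. n2.key = false  [g.cnt > 6]
4. n3.mk = false  [terminal]
5. n4.key = false  [S₀.key == true]
6. n5.env = 2  [terminal]
7. n6.key = true  [c.env > 1]
8. n7.cnt = -8  [terminal]
9. n8.key = "mx"  [terminal]
10. n6.sig = "mxz"  [d.key ++ "z"]
11. n6.wid = 29  [29]
12. n6.depth = 9  [g.cnt + 17]
13. n9.mk = true  [terminal]
14. n4.sig = "wmxz"  ["w" ++ S₁.sig]
15. n4.wid = 4  [(if S₀.key then c.env else S₁.depth) - 5]
16. n4.depth = 29  [c.env + 27]
17. n10.cnt = 20  [terminal]
18. n2.sig = "mx"  ["mx"]
19. n2.wid = -5  [S₁.wid + g.cnt - 29]
20. n2.depth = 12  [len(S₁.sig) + 8]
21. n11.env = 28  [terminal]
22. n0.sig = "mw"  ["mw"]
23. n0.wid = 16  [len(S₁.sig) + 14]
24. n0.depth = 29  [c.env + 1]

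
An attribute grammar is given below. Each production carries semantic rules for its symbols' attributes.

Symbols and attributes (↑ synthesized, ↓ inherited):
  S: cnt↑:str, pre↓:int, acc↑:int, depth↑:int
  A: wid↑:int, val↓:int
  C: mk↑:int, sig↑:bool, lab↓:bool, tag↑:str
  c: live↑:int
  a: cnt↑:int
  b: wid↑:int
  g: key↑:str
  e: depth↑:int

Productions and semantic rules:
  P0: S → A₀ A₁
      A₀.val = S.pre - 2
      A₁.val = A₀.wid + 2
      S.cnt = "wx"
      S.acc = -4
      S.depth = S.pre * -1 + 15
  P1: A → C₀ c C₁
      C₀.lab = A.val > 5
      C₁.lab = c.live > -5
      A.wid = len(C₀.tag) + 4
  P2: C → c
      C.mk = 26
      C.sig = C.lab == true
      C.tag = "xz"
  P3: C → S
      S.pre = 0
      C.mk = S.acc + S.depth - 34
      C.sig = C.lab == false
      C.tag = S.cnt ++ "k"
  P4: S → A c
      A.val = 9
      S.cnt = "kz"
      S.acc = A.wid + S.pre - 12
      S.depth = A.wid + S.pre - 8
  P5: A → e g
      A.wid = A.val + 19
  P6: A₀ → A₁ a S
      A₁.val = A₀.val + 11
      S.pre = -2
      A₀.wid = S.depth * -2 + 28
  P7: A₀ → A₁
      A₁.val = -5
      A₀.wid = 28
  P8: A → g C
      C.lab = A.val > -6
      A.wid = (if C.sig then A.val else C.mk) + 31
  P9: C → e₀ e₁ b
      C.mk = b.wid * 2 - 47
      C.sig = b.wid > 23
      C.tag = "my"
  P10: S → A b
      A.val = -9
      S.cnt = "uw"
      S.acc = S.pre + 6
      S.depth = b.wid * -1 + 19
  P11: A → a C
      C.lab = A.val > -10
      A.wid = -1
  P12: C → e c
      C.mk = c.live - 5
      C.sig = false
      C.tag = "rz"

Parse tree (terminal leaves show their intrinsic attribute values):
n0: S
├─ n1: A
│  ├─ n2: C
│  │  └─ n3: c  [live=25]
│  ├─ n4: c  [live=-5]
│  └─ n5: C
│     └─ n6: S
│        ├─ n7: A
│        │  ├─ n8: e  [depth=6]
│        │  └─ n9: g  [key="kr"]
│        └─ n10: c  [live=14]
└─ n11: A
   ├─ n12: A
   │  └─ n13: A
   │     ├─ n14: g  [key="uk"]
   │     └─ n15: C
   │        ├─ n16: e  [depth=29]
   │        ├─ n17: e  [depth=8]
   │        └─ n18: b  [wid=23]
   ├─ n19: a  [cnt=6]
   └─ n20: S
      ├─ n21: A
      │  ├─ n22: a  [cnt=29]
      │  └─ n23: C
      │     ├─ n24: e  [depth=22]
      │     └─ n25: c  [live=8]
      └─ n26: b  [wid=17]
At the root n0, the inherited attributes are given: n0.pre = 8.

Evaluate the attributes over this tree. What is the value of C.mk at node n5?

1. n0.pre = 8  [given at root]
2. n1.val = 6  [S.pre - 2]
3. n2.lab = true  [A.val > 5]
4. n3.live = 25  [terminal]
5. n2.mk = 26  [26]
6. n2.sig = true  [C.lab == true]
7. n2.tag = "xz"  ["xz"]
8. n4.live = -5  [terminal]
9. n5.lab = false  [c.live > -5]
10. n6.pre = 0  [0]
11. n7.val = 9  [9]
12. n8.depth = 6  [terminal]
13. n9.key = "kr"  [terminal]
14. n7.wid = 28  [A.val + 19]
15. n10.live = 14  [terminal]
16. n6.cnt = "kz"  ["kz"]
17. n6.acc = 16  [A.wid + S.pre - 12]
18. n6.depth = 20  [A.wid + S.pre - 8]
19. n5.mk = 2  [S.acc + S.depth - 34]
20. n5.sig = true  [C.lab == false]
21. n5.tag = "kzk"  [S.cnt ++ "k"]
22. n1.wid = 6  [len(C₀.tag) + 4]
23. n11.val = 8  [A₀.wid + 2]
24. n12.val = 19  [A₀.val + 11]
25. n13.val = -5  [-5]
26. n14.key = "uk"  [terminal]
27. n15.lab = true  [A.val > -6]
28. n16.depth = 29  [terminal]
29. n17.depth = 8  [terminal]
30. n18.wid = 23  [terminal]
31. n15.mk = -1  [b.wid * 2 - 47]
32. n15.sig = false  [b.wid > 23]
33. n15.tag = "my"  ["my"]
34. n13.wid = 30  [(if C.sig then A.val else C.mk) + 31]
35. n12.wid = 28  [28]
36. n19.cnt = 6  [terminal]
37. n20.pre = -2  [-2]
38. n21.val = -9  [-9]
39. n22.cnt = 29  [terminal]
40. n23.lab = true  [A.val > -10]
41. n24.depth = 22  [terminal]
42. n25.live = 8  [terminal]
43. n23.mk = 3  [c.live - 5]
44. n23.sig = false  [false]
45. n23.tag = "rz"  ["rz"]
46. n21.wid = -1  [-1]
47. n26.wid = 17  [terminal]
48. n20.cnt = "uw"  ["uw"]
49. n20.acc = 4  [S.pre + 6]
50. n20.depth = 2  [b.wid * -1 + 19]
51. n11.wid = 24  [S.depth * -2 + 28]
52. n0.cnt = "wx"  ["wx"]
53. n0.acc = -4  [-4]
54. n0.depth = 7  [S.pre * -1 + 15]

2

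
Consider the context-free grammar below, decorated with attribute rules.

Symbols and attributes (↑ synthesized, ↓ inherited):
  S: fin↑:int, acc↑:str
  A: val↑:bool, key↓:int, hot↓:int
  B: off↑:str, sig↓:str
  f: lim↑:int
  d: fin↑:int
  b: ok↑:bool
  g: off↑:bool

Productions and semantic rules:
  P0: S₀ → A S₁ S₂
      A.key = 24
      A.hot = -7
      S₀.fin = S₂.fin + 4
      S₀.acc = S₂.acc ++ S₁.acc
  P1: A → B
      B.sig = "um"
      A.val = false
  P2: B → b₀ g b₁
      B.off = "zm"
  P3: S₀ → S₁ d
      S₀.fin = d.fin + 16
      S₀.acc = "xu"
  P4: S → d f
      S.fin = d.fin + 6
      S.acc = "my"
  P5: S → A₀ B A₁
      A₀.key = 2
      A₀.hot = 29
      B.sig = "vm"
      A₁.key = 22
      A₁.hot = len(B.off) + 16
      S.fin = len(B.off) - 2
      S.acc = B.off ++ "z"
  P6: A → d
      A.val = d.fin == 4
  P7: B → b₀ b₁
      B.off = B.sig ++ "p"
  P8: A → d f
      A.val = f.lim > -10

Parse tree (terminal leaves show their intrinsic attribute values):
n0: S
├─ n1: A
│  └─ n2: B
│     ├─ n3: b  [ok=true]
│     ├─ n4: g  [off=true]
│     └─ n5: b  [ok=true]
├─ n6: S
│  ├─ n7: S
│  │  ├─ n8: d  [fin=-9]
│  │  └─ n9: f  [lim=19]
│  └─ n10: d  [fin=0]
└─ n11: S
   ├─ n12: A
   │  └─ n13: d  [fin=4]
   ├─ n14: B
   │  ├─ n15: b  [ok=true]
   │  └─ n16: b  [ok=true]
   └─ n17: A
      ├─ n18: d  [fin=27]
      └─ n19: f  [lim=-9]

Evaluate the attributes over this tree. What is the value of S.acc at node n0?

1. n1.key = 24  [24]
2. n1.hot = -7  [-7]
3. n2.sig = "um"  ["um"]
4. n3.ok = true  [terminal]
5. n4.off = true  [terminal]
6. n5.ok = true  [terminal]
7. n2.off = "zm"  ["zm"]
8. n1.val = false  [false]
9. n8.fin = -9  [terminal]
10. n9.lim = 19  [terminal]
11. n7.fin = -3  [d.fin + 6]
12. n7.acc = "my"  ["my"]
13. n10.fin = 0  [terminal]
14. n6.fin = 16  [d.fin + 16]
15. n6.acc = "xu"  ["xu"]
16. n12.key = 2  [2]
17. n12.hot = 29  [29]
18. n13.fin = 4  [terminal]
19. n12.val = true  [d.fin == 4]
20. n14.sig = "vm"  ["vm"]
21. n15.ok = true  [terminal]
22. n16.ok = true  [terminal]
23. n14.off = "vmp"  [B.sig ++ "p"]
24. n17.key = 22  [22]
25. n17.hot = 19  [len(B.off) + 16]
26. n18.fin = 27  [terminal]
27. n19.lim = -9  [terminal]
28. n17.val = true  [f.lim > -10]
29. n11.fin = 1  [len(B.off) - 2]
30. n11.acc = "vmpz"  [B.off ++ "z"]
31. n0.fin = 5  [S₂.fin + 4]
32. n0.acc = "vmpzxu"  [S₂.acc ++ S₁.acc]

"vmpzxu"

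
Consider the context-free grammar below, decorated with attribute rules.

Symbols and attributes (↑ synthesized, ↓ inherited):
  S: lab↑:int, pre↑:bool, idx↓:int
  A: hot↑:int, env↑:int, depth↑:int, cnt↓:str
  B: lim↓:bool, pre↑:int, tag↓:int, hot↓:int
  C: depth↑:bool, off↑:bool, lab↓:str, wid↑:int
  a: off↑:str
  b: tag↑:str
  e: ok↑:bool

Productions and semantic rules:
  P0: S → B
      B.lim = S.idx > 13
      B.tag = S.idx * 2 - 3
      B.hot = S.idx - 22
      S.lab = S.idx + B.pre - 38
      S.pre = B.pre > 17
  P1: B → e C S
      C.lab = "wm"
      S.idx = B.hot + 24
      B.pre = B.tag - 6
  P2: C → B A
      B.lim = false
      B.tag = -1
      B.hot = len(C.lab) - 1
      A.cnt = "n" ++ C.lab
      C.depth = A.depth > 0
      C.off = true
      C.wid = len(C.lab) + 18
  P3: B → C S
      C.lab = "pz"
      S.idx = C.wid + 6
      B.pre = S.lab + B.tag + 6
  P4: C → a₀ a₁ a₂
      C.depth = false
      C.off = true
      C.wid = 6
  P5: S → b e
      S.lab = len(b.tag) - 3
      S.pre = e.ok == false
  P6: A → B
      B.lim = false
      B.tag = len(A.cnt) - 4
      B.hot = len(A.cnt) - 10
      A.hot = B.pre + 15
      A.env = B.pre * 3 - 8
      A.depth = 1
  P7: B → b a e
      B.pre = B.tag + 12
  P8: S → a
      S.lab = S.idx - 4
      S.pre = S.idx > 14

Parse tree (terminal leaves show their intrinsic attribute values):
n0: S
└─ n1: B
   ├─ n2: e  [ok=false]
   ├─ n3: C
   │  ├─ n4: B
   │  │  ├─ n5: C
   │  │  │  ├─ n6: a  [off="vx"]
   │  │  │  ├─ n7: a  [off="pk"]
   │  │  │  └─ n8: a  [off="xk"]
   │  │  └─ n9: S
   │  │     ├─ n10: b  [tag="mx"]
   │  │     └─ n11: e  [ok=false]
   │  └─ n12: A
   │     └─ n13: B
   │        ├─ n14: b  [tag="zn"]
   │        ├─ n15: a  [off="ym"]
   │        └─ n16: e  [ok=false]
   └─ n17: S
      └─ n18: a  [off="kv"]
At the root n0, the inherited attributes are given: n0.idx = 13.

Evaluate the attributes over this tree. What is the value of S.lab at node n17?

11

1. n0.idx = 13  [given at root]
2. n1.lim = false  [S.idx > 13]
3. n1.tag = 23  [S.idx * 2 - 3]
4. n1.hot = -9  [S.idx - 22]
5. n2.ok = false  [terminal]
6. n3.lab = "wm"  ["wm"]
7. n4.lim = false  [false]
8. n4.tag = -1  [-1]
9. n4.hot = 1  [len(C.lab) - 1]
10. n5.lab = "pz"  ["pz"]
11. n6.off = "vx"  [terminal]
12. n7.off = "pk"  [terminal]
13. n8.off = "xk"  [terminal]
14. n5.depth = false  [false]
15. n5.off = true  [true]
16. n5.wid = 6  [6]
17. n9.idx = 12  [C.wid + 6]
18. n10.tag = "mx"  [terminal]
19. n11.ok = false  [terminal]
20. n9.lab = -1  [len(b.tag) - 3]
21. n9.pre = true  [e.ok == false]
22. n4.pre = 4  [S.lab + B.tag + 6]
23. n12.cnt = "nwm"  ["n" ++ C.lab]
24. n13.lim = false  [false]
25. n13.tag = -1  [len(A.cnt) - 4]
26. n13.hot = -7  [len(A.cnt) - 10]
27. n14.tag = "zn"  [terminal]
28. n15.off = "ym"  [terminal]
29. n16.ok = false  [terminal]
30. n13.pre = 11  [B.tag + 12]
31. n12.hot = 26  [B.pre + 15]
32. n12.env = 25  [B.pre * 3 - 8]
33. n12.depth = 1  [1]
34. n3.depth = true  [A.depth > 0]
35. n3.off = true  [true]
36. n3.wid = 20  [len(C.lab) + 18]
37. n17.idx = 15  [B.hot + 24]
38. n18.off = "kv"  [terminal]
39. n17.lab = 11  [S.idx - 4]
40. n17.pre = true  [S.idx > 14]
41. n1.pre = 17  [B.tag - 6]
42. n0.lab = -8  [S.idx + B.pre - 38]
43. n0.pre = false  [B.pre > 17]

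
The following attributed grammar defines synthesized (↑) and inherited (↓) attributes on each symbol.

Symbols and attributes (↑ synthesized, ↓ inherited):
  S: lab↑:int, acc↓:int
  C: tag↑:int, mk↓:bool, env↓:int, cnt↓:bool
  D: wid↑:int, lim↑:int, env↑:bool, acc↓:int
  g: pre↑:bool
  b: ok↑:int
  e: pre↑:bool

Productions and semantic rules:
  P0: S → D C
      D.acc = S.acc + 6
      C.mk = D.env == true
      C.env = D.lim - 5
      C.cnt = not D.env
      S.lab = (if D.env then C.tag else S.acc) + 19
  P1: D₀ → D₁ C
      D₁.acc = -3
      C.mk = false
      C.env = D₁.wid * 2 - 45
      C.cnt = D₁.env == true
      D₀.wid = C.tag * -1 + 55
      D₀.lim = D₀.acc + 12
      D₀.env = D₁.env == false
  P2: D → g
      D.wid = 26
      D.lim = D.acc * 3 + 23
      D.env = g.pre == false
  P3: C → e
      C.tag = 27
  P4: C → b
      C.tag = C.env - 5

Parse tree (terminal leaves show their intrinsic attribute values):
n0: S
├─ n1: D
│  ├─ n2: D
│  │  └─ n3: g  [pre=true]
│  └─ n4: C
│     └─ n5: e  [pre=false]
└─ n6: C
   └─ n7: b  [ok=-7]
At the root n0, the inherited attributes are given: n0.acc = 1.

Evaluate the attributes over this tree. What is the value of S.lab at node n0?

28

1. n0.acc = 1  [given at root]
2. n1.acc = 7  [S.acc + 6]
3. n2.acc = -3  [-3]
4. n3.pre = true  [terminal]
5. n2.wid = 26  [26]
6. n2.lim = 14  [D.acc * 3 + 23]
7. n2.env = false  [g.pre == false]
8. n4.mk = false  [false]
9. n4.env = 7  [D₁.wid * 2 - 45]
10. n4.cnt = false  [D₁.env == true]
11. n5.pre = false  [terminal]
12. n4.tag = 27  [27]
13. n1.wid = 28  [C.tag * -1 + 55]
14. n1.lim = 19  [D₀.acc + 12]
15. n1.env = true  [D₁.env == false]
16. n6.mk = true  [D.env == true]
17. n6.env = 14  [D.lim - 5]
18. n6.cnt = false  [not D.env]
19. n7.ok = -7  [terminal]
20. n6.tag = 9  [C.env - 5]
21. n0.lab = 28  [(if D.env then C.tag else S.acc) + 19]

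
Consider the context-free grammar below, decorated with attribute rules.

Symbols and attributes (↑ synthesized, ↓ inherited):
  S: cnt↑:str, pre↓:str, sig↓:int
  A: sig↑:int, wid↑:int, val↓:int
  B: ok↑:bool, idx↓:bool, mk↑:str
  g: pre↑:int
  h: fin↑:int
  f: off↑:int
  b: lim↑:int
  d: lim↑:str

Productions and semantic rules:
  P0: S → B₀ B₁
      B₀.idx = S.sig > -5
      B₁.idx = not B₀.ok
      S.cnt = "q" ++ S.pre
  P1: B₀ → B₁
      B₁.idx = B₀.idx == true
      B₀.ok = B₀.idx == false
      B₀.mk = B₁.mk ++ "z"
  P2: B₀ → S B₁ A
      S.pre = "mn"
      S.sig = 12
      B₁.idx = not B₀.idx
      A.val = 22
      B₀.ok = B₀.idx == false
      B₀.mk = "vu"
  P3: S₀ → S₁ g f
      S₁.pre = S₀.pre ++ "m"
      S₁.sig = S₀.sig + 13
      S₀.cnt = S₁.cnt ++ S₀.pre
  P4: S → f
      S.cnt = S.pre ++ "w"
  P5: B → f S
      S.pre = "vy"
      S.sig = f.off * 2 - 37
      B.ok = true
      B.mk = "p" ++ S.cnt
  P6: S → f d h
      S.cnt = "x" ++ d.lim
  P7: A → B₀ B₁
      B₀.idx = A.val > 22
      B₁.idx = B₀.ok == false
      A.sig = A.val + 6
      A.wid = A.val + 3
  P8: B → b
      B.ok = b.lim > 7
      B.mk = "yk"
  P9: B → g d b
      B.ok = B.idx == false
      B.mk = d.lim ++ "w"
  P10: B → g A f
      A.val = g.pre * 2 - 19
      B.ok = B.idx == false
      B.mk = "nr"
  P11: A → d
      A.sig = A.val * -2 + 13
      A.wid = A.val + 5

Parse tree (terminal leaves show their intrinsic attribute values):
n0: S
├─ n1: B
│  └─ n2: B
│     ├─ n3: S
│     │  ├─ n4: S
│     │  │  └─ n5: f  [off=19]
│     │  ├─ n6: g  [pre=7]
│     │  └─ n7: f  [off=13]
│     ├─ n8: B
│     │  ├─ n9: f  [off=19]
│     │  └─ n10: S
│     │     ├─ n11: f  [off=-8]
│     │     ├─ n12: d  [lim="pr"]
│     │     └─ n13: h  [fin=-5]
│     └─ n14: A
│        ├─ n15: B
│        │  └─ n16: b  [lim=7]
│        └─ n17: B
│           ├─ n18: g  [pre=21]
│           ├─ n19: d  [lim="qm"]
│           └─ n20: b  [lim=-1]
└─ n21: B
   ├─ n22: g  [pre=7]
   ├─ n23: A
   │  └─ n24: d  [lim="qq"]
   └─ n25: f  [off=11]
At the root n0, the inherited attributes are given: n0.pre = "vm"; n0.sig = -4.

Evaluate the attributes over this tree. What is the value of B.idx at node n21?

1. n0.pre = "vm"  [given at root]
2. n0.sig = -4  [given at root]
3. n1.idx = true  [S.sig > -5]
4. n2.idx = true  [B₀.idx == true]
5. n3.pre = "mn"  ["mn"]
6. n3.sig = 12  [12]
7. n4.pre = "mnm"  [S₀.pre ++ "m"]
8. n4.sig = 25  [S₀.sig + 13]
9. n5.off = 19  [terminal]
10. n4.cnt = "mnmw"  [S.pre ++ "w"]
11. n6.pre = 7  [terminal]
12. n7.off = 13  [terminal]
13. n3.cnt = "mnmwmn"  [S₁.cnt ++ S₀.pre]
14. n8.idx = false  [not B₀.idx]
15. n9.off = 19  [terminal]
16. n10.pre = "vy"  ["vy"]
17. n10.sig = 1  [f.off * 2 - 37]
18. n11.off = -8  [terminal]
19. n12.lim = "pr"  [terminal]
20. n13.fin = -5  [terminal]
21. n10.cnt = "xpr"  ["x" ++ d.lim]
22. n8.ok = true  [true]
23. n8.mk = "pxpr"  ["p" ++ S.cnt]
24. n14.val = 22  [22]
25. n15.idx = false  [A.val > 22]
26. n16.lim = 7  [terminal]
27. n15.ok = false  [b.lim > 7]
28. n15.mk = "yk"  ["yk"]
29. n17.idx = true  [B₀.ok == false]
30. n18.pre = 21  [terminal]
31. n19.lim = "qm"  [terminal]
32. n20.lim = -1  [terminal]
33. n17.ok = false  [B.idx == false]
34. n17.mk = "qmw"  [d.lim ++ "w"]
35. n14.sig = 28  [A.val + 6]
36. n14.wid = 25  [A.val + 3]
37. n2.ok = false  [B₀.idx == false]
38. n2.mk = "vu"  ["vu"]
39. n1.ok = false  [B₀.idx == false]
40. n1.mk = "vuz"  [B₁.mk ++ "z"]
41. n21.idx = true  [not B₀.ok]
42. n22.pre = 7  [terminal]
43. n23.val = -5  [g.pre * 2 - 19]
44. n24.lim = "qq"  [terminal]
45. n23.sig = 23  [A.val * -2 + 13]
46. n23.wid = 0  [A.val + 5]
47. n25.off = 11  [terminal]
48. n21.ok = false  [B.idx == false]
49. n21.mk = "nr"  ["nr"]
50. n0.cnt = "qvm"  ["q" ++ S.pre]

true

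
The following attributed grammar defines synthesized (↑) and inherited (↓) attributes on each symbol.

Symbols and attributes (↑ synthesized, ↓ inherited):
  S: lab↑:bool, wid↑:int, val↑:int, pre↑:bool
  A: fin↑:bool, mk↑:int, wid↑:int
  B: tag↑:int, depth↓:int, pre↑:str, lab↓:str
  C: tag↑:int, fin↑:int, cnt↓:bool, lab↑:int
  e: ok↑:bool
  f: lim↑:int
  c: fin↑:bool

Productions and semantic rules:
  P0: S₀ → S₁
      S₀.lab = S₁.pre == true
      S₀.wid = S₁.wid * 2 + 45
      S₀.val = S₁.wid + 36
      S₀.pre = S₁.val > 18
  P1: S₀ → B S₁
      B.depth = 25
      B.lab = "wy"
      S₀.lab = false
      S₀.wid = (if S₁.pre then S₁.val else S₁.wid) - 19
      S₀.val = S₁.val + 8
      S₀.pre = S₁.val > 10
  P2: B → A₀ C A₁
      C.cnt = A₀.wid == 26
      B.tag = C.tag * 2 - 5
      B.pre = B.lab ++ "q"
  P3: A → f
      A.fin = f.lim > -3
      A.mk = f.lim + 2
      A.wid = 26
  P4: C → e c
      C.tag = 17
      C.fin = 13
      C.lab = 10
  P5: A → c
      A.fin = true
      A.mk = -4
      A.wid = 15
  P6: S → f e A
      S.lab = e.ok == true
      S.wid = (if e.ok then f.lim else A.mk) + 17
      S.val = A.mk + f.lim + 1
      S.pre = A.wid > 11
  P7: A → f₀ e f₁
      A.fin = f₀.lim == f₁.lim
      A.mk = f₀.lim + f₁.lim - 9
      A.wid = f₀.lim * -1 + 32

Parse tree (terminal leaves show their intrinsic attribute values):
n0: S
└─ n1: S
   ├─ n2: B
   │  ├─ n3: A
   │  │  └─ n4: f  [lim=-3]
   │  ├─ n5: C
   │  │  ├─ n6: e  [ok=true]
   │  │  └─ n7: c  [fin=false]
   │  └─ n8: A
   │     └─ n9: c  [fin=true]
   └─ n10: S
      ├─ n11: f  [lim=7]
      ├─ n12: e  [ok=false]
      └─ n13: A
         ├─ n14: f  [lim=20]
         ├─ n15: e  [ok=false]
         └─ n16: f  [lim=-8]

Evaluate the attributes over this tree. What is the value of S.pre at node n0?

true

1. n2.depth = 25  [25]
2. n2.lab = "wy"  ["wy"]
3. n4.lim = -3  [terminal]
4. n3.fin = false  [f.lim > -3]
5. n3.mk = -1  [f.lim + 2]
6. n3.wid = 26  [26]
7. n5.cnt = true  [A₀.wid == 26]
8. n6.ok = true  [terminal]
9. n7.fin = false  [terminal]
10. n5.tag = 17  [17]
11. n5.fin = 13  [13]
12. n5.lab = 10  [10]
13. n9.fin = true  [terminal]
14. n8.fin = true  [true]
15. n8.mk = -4  [-4]
16. n8.wid = 15  [15]
17. n2.tag = 29  [C.tag * 2 - 5]
18. n2.pre = "wyq"  [B.lab ++ "q"]
19. n11.lim = 7  [terminal]
20. n12.ok = false  [terminal]
21. n14.lim = 20  [terminal]
22. n15.ok = false  [terminal]
23. n16.lim = -8  [terminal]
24. n13.fin = false  [f₀.lim == f₁.lim]
25. n13.mk = 3  [f₀.lim + f₁.lim - 9]
26. n13.wid = 12  [f₀.lim * -1 + 32]
27. n10.lab = false  [e.ok == true]
28. n10.wid = 20  [(if e.ok then f.lim else A.mk) + 17]
29. n10.val = 11  [A.mk + f.lim + 1]
30. n10.pre = true  [A.wid > 11]
31. n1.lab = false  [false]
32. n1.wid = -8  [(if S₁.pre then S₁.val else S₁.wid) - 19]
33. n1.val = 19  [S₁.val + 8]
34. n1.pre = true  [S₁.val > 10]
35. n0.lab = true  [S₁.pre == true]
36. n0.wid = 29  [S₁.wid * 2 + 45]
37. n0.val = 28  [S₁.wid + 36]
38. n0.pre = true  [S₁.val > 18]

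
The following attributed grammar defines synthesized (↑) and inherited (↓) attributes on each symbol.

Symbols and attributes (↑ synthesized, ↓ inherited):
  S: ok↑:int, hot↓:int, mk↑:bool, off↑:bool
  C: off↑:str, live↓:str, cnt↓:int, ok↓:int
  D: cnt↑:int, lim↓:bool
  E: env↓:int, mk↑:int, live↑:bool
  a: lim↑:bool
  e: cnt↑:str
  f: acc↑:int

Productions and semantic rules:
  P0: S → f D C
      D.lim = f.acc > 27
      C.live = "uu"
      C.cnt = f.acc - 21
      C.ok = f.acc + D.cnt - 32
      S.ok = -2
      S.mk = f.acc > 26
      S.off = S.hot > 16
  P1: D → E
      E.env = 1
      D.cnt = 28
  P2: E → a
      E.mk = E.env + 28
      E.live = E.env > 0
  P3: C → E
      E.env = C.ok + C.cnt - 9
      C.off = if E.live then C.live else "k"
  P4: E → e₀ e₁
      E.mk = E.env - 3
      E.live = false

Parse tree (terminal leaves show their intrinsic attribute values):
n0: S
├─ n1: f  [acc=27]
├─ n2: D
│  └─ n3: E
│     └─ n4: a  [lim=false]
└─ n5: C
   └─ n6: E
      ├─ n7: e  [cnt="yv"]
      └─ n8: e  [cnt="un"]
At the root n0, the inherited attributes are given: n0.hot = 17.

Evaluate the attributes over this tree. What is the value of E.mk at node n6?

1. n0.hot = 17  [given at root]
2. n1.acc = 27  [terminal]
3. n2.lim = false  [f.acc > 27]
4. n3.env = 1  [1]
5. n4.lim = false  [terminal]
6. n3.mk = 29  [E.env + 28]
7. n3.live = true  [E.env > 0]
8. n2.cnt = 28  [28]
9. n5.live = "uu"  ["uu"]
10. n5.cnt = 6  [f.acc - 21]
11. n5.ok = 23  [f.acc + D.cnt - 32]
12. n6.env = 20  [C.ok + C.cnt - 9]
13. n7.cnt = "yv"  [terminal]
14. n8.cnt = "un"  [terminal]
15. n6.mk = 17  [E.env - 3]
16. n6.live = false  [false]
17. n5.off = "k"  [if E.live then C.live else "k"]
18. n0.ok = -2  [-2]
19. n0.mk = true  [f.acc > 26]
20. n0.off = true  [S.hot > 16]

17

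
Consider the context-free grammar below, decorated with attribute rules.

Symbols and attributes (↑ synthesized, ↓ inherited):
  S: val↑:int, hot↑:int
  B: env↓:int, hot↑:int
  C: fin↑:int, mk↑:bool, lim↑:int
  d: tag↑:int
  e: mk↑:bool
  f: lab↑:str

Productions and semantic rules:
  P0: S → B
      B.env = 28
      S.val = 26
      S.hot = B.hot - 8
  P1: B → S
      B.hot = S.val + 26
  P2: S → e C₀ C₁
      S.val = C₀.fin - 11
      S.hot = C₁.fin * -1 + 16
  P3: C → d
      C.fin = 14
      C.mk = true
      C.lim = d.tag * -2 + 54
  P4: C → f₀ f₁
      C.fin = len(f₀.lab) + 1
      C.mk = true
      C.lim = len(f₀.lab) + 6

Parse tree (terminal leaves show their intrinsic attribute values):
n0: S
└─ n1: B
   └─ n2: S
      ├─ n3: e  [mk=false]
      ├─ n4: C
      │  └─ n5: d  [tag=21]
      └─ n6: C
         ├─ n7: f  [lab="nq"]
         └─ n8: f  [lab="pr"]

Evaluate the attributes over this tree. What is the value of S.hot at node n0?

1. n1.env = 28  [28]
2. n3.mk = false  [terminal]
3. n5.tag = 21  [terminal]
4. n4.fin = 14  [14]
5. n4.mk = true  [true]
6. n4.lim = 12  [d.tag * -2 + 54]
7. n7.lab = "nq"  [terminal]
8. n8.lab = "pr"  [terminal]
9. n6.fin = 3  [len(f₀.lab) + 1]
10. n6.mk = true  [true]
11. n6.lim = 8  [len(f₀.lab) + 6]
12. n2.val = 3  [C₀.fin - 11]
13. n2.hot = 13  [C₁.fin * -1 + 16]
14. n1.hot = 29  [S.val + 26]
15. n0.val = 26  [26]
16. n0.hot = 21  [B.hot - 8]

21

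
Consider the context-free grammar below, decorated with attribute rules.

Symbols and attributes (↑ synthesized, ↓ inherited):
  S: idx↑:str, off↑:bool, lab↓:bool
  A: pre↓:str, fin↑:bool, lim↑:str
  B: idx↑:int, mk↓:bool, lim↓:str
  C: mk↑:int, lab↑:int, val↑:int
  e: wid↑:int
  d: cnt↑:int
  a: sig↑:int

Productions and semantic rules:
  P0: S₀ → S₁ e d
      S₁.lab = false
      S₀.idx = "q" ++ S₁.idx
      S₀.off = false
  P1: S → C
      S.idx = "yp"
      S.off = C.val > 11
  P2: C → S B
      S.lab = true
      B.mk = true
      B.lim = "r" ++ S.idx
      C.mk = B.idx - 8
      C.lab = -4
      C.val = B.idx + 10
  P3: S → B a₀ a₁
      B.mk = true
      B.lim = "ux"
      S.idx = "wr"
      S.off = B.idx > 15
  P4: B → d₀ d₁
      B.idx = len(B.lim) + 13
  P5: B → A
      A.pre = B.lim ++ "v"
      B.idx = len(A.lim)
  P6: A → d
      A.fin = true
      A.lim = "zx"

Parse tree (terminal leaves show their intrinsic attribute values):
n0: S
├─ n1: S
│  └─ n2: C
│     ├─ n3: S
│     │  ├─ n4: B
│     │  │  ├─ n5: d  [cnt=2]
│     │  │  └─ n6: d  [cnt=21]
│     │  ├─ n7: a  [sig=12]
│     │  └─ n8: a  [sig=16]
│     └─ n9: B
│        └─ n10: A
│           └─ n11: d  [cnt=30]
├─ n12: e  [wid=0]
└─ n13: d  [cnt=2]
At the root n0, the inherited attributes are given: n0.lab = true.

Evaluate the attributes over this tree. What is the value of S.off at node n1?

1. n0.lab = true  [given at root]
2. n1.lab = false  [false]
3. n3.lab = true  [true]
4. n4.mk = true  [true]
5. n4.lim = "ux"  ["ux"]
6. n5.cnt = 2  [terminal]
7. n6.cnt = 21  [terminal]
8. n4.idx = 15  [len(B.lim) + 13]
9. n7.sig = 12  [terminal]
10. n8.sig = 16  [terminal]
11. n3.idx = "wr"  ["wr"]
12. n3.off = false  [B.idx > 15]
13. n9.mk = true  [true]
14. n9.lim = "rwr"  ["r" ++ S.idx]
15. n10.pre = "rwrv"  [B.lim ++ "v"]
16. n11.cnt = 30  [terminal]
17. n10.fin = true  [true]
18. n10.lim = "zx"  ["zx"]
19. n9.idx = 2  [len(A.lim)]
20. n2.mk = -6  [B.idx - 8]
21. n2.lab = -4  [-4]
22. n2.val = 12  [B.idx + 10]
23. n1.idx = "yp"  ["yp"]
24. n1.off = true  [C.val > 11]
25. n12.wid = 0  [terminal]
26. n13.cnt = 2  [terminal]
27. n0.idx = "qyp"  ["q" ++ S₁.idx]
28. n0.off = false  [false]

true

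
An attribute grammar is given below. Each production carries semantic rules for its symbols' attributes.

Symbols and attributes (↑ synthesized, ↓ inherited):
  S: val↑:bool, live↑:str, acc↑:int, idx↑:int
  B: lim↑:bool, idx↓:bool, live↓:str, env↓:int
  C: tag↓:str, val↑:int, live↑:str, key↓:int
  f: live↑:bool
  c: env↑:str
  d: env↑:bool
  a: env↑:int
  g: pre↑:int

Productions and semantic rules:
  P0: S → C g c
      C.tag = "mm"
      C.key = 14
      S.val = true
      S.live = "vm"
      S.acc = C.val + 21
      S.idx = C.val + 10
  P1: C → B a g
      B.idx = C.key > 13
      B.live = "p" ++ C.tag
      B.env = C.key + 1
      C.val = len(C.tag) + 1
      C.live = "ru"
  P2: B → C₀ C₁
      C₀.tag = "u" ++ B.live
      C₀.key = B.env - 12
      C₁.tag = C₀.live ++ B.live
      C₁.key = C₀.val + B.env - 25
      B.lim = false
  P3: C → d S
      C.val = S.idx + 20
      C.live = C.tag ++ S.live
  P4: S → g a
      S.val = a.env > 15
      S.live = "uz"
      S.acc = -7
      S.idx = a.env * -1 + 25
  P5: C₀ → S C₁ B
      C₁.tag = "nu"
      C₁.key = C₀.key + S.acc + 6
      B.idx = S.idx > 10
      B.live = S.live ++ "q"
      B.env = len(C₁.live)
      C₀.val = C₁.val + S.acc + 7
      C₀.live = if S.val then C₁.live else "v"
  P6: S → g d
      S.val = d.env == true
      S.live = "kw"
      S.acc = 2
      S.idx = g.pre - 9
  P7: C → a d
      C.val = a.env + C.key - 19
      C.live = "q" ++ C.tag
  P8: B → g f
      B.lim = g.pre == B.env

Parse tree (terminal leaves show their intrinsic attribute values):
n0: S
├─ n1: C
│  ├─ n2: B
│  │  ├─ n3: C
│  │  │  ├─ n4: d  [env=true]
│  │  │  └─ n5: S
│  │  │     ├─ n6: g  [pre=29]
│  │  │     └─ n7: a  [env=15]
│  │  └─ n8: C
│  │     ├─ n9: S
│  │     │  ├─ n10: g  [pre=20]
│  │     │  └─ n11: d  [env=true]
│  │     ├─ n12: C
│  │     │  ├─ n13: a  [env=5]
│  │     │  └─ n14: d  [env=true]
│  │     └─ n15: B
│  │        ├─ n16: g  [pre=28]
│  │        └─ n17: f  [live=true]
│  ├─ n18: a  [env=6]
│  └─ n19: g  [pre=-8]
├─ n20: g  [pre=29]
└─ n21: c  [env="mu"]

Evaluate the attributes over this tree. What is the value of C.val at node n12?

1. n1.tag = "mm"  ["mm"]
2. n1.key = 14  [14]
3. n2.idx = true  [C.key > 13]
4. n2.live = "pmm"  ["p" ++ C.tag]
5. n2.env = 15  [C.key + 1]
6. n3.tag = "upmm"  ["u" ++ B.live]
7. n3.key = 3  [B.env - 12]
8. n4.env = true  [terminal]
9. n6.pre = 29  [terminal]
10. n7.env = 15  [terminal]
11. n5.val = false  [a.env > 15]
12. n5.live = "uz"  ["uz"]
13. n5.acc = -7  [-7]
14. n5.idx = 10  [a.env * -1 + 25]
15. n3.val = 30  [S.idx + 20]
16. n3.live = "upmmuz"  [C.tag ++ S.live]
17. n8.tag = "upmmuzpmm"  [C₀.live ++ B.live]
18. n8.key = 20  [C₀.val + B.env - 25]
19. n10.pre = 20  [terminal]
20. n11.env = true  [terminal]
21. n9.val = true  [d.env == true]
22. n9.live = "kw"  ["kw"]
23. n9.acc = 2  [2]
24. n9.idx = 11  [g.pre - 9]
25. n12.tag = "nu"  ["nu"]
26. n12.key = 28  [C₀.key + S.acc + 6]
27. n13.env = 5  [terminal]
28. n14.env = true  [terminal]
29. n12.val = 14  [a.env + C.key - 19]
30. n12.live = "qnu"  ["q" ++ C.tag]
31. n15.idx = true  [S.idx > 10]
32. n15.live = "kwq"  [S.live ++ "q"]
33. n15.env = 3  [len(C₁.live)]
34. n16.pre = 28  [terminal]
35. n17.live = true  [terminal]
36. n15.lim = false  [g.pre == B.env]
37. n8.val = 23  [C₁.val + S.acc + 7]
38. n8.live = "qnu"  [if S.val then C₁.live else "v"]
39. n2.lim = false  [false]
40. n18.env = 6  [terminal]
41. n19.pre = -8  [terminal]
42. n1.val = 3  [len(C.tag) + 1]
43. n1.live = "ru"  ["ru"]
44. n20.pre = 29  [terminal]
45. n21.env = "mu"  [terminal]
46. n0.val = true  [true]
47. n0.live = "vm"  ["vm"]
48. n0.acc = 24  [C.val + 21]
49. n0.idx = 13  [C.val + 10]

14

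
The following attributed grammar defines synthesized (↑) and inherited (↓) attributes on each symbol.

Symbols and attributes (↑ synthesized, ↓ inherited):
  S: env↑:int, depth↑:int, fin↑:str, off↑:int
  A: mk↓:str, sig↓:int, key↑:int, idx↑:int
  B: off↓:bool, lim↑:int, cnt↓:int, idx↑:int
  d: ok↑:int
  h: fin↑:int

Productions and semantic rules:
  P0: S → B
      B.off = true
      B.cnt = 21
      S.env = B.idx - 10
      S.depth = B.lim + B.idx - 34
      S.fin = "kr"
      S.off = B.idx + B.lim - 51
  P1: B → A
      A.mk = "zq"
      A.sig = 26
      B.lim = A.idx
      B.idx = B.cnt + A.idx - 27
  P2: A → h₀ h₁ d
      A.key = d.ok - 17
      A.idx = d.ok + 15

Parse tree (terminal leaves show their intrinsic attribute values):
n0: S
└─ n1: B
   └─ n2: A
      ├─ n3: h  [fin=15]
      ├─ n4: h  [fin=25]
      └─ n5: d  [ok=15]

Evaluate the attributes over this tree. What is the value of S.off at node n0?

1. n1.off = true  [true]
2. n1.cnt = 21  [21]
3. n2.mk = "zq"  ["zq"]
4. n2.sig = 26  [26]
5. n3.fin = 15  [terminal]
6. n4.fin = 25  [terminal]
7. n5.ok = 15  [terminal]
8. n2.key = -2  [d.ok - 17]
9. n2.idx = 30  [d.ok + 15]
10. n1.lim = 30  [A.idx]
11. n1.idx = 24  [B.cnt + A.idx - 27]
12. n0.env = 14  [B.idx - 10]
13. n0.depth = 20  [B.lim + B.idx - 34]
14. n0.fin = "kr"  ["kr"]
15. n0.off = 3  [B.idx + B.lim - 51]

3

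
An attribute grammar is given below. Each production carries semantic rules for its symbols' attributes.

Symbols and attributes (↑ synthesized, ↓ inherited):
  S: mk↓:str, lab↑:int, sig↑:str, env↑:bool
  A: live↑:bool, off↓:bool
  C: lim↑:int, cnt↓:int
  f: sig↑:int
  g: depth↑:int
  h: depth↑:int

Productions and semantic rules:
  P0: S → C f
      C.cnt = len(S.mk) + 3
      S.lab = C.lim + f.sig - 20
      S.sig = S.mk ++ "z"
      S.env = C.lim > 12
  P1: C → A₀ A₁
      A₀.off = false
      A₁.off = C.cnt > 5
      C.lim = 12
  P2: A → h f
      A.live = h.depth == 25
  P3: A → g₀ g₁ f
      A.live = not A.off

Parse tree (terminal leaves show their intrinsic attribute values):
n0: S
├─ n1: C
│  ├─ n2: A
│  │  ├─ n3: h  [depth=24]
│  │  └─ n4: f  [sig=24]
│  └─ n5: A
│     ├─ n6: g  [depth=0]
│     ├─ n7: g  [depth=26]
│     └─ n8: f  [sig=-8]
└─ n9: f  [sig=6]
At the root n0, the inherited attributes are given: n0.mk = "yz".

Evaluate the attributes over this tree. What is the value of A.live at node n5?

1. n0.mk = "yz"  [given at root]
2. n1.cnt = 5  [len(S.mk) + 3]
3. n2.off = false  [false]
4. n3.depth = 24  [terminal]
5. n4.sig = 24  [terminal]
6. n2.live = false  [h.depth == 25]
7. n5.off = false  [C.cnt > 5]
8. n6.depth = 0  [terminal]
9. n7.depth = 26  [terminal]
10. n8.sig = -8  [terminal]
11. n5.live = true  [not A.off]
12. n1.lim = 12  [12]
13. n9.sig = 6  [terminal]
14. n0.lab = -2  [C.lim + f.sig - 20]
15. n0.sig = "yzz"  [S.mk ++ "z"]
16. n0.env = false  [C.lim > 12]

true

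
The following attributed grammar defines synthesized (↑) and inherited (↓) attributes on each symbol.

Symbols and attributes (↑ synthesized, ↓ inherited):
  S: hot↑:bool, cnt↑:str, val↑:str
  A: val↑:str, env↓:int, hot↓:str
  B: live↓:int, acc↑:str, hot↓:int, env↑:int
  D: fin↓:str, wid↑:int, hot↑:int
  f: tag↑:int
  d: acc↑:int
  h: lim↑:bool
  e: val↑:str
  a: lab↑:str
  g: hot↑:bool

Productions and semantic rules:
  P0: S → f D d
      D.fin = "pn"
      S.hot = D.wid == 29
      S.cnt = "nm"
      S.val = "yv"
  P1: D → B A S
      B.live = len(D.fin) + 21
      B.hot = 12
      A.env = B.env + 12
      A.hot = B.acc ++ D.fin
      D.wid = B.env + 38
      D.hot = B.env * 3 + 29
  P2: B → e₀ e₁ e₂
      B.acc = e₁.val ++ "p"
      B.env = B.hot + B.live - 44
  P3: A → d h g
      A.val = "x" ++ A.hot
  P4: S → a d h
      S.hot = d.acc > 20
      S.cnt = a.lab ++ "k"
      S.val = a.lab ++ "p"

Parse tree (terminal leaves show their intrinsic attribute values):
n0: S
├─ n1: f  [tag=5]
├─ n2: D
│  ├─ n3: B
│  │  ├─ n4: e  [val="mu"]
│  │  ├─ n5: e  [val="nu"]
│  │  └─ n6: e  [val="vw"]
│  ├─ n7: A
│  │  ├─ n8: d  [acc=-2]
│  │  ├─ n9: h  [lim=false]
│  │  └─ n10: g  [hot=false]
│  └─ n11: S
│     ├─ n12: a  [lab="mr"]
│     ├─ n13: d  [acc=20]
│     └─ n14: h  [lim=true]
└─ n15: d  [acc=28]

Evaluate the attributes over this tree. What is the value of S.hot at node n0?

1. n1.tag = 5  [terminal]
2. n2.fin = "pn"  ["pn"]
3. n3.live = 23  [len(D.fin) + 21]
4. n3.hot = 12  [12]
5. n4.val = "mu"  [terminal]
6. n5.val = "nu"  [terminal]
7. n6.val = "vw"  [terminal]
8. n3.acc = "nup"  [e₁.val ++ "p"]
9. n3.env = -9  [B.hot + B.live - 44]
10. n7.env = 3  [B.env + 12]
11. n7.hot = "nuppn"  [B.acc ++ D.fin]
12. n8.acc = -2  [terminal]
13. n9.lim = false  [terminal]
14. n10.hot = false  [terminal]
15. n7.val = "xnuppn"  ["x" ++ A.hot]
16. n12.lab = "mr"  [terminal]
17. n13.acc = 20  [terminal]
18. n14.lim = true  [terminal]
19. n11.hot = false  [d.acc > 20]
20. n11.cnt = "mrk"  [a.lab ++ "k"]
21. n11.val = "mrp"  [a.lab ++ "p"]
22. n2.wid = 29  [B.env + 38]
23. n2.hot = 2  [B.env * 3 + 29]
24. n15.acc = 28  [terminal]
25. n0.hot = true  [D.wid == 29]
26. n0.cnt = "nm"  ["nm"]
27. n0.val = "yv"  ["yv"]

true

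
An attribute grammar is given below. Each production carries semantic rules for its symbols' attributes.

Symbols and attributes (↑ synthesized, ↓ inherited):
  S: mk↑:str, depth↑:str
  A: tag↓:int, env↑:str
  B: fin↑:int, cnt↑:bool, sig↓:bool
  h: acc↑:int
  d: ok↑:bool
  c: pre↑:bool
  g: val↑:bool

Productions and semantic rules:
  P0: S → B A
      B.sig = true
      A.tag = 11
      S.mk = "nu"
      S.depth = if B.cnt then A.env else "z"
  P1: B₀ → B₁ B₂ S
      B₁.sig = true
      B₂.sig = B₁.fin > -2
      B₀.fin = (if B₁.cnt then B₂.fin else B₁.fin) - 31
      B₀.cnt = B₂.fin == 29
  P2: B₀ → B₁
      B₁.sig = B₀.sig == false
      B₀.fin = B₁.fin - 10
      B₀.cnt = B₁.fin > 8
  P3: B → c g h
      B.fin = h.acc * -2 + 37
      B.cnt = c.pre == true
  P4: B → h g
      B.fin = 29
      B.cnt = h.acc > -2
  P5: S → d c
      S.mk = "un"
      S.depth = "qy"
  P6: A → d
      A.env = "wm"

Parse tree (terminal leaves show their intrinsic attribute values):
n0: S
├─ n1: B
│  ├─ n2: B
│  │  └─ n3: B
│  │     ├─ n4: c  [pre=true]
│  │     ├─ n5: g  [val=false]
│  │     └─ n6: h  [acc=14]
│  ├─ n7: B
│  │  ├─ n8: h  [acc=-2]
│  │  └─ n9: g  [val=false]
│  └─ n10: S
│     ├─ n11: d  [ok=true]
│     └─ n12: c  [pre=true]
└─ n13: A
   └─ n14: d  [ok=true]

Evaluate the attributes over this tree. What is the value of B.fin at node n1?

-2

1. n1.sig = true  [true]
2. n2.sig = true  [true]
3. n3.sig = false  [B₀.sig == false]
4. n4.pre = true  [terminal]
5. n5.val = false  [terminal]
6. n6.acc = 14  [terminal]
7. n3.fin = 9  [h.acc * -2 + 37]
8. n3.cnt = true  [c.pre == true]
9. n2.fin = -1  [B₁.fin - 10]
10. n2.cnt = true  [B₁.fin > 8]
11. n7.sig = true  [B₁.fin > -2]
12. n8.acc = -2  [terminal]
13. n9.val = false  [terminal]
14. n7.fin = 29  [29]
15. n7.cnt = false  [h.acc > -2]
16. n11.ok = true  [terminal]
17. n12.pre = true  [terminal]
18. n10.mk = "un"  ["un"]
19. n10.depth = "qy"  ["qy"]
20. n1.fin = -2  [(if B₁.cnt then B₂.fin else B₁.fin) - 31]
21. n1.cnt = true  [B₂.fin == 29]
22. n13.tag = 11  [11]
23. n14.ok = true  [terminal]
24. n13.env = "wm"  ["wm"]
25. n0.mk = "nu"  ["nu"]
26. n0.depth = "wm"  [if B.cnt then A.env else "z"]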